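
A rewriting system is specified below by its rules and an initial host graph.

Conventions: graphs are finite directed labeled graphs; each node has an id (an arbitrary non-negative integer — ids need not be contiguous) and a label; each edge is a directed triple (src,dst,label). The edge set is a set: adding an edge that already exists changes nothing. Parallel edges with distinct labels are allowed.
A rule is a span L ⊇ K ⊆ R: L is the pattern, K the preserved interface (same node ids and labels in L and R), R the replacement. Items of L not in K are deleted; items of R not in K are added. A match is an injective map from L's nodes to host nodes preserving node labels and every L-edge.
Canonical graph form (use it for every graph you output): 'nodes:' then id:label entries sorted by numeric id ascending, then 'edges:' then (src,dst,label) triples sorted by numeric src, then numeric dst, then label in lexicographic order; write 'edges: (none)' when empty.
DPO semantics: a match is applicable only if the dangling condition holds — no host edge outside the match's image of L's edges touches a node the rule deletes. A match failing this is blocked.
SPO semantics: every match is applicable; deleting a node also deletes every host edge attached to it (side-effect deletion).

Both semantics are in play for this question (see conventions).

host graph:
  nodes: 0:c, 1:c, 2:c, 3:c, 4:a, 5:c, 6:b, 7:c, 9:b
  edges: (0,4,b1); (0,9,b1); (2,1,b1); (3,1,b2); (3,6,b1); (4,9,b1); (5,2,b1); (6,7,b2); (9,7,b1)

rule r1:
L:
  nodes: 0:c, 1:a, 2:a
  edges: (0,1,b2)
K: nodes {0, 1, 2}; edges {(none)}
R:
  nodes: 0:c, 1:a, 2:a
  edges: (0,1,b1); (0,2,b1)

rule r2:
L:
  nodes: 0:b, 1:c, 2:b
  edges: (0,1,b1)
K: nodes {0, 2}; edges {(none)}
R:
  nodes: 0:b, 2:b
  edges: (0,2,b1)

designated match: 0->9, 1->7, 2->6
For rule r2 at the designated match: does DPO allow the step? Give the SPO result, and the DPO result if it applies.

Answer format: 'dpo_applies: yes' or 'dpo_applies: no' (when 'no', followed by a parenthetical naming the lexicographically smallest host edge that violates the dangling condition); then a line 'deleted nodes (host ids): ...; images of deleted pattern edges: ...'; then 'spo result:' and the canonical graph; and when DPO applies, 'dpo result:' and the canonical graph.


dpo_applies: no
(the rule deletes node 7, which keeps host edge (6,7,b2) outside the match image — the dangling condition fails, DPO blocks; SPO proceeds and side-deletes such edges)
deleted nodes (host ids): 7; images of deleted pattern edges: (9,7,b1)
spo result:
nodes: 0:c, 1:c, 2:c, 3:c, 4:a, 5:c, 6:b, 9:b
edges: (0,4,b1); (0,9,b1); (2,1,b1); (3,1,b2); (3,6,b1); (4,9,b1); (5,2,b1); (9,6,b1)


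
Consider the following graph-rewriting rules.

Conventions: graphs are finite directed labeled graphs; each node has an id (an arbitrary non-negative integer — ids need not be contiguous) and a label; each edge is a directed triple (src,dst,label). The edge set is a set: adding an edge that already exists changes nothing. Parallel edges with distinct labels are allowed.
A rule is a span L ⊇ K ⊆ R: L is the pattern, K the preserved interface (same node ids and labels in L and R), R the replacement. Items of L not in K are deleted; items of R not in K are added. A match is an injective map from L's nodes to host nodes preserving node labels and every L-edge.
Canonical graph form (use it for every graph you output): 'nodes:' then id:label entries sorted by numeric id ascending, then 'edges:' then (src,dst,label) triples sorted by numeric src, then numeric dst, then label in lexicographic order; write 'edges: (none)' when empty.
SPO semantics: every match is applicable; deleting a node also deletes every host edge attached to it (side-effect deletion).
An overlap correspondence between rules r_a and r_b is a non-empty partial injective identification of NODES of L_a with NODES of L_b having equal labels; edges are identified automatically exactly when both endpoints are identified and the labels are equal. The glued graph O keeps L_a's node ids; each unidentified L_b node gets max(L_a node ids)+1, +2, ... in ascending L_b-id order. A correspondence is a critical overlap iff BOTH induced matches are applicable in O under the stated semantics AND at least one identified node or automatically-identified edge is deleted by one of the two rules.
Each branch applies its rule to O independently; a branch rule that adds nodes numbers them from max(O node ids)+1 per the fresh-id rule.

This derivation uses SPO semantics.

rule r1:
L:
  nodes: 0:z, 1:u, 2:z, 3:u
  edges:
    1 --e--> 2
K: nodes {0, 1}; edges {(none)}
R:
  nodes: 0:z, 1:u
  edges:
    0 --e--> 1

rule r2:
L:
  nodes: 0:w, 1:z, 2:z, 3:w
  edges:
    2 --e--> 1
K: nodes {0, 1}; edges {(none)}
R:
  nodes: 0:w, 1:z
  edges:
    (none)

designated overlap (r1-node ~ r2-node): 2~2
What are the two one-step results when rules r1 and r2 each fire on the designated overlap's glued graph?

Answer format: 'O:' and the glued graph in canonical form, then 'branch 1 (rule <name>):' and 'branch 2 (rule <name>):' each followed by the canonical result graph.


O:
nodes: 0:z, 1:u, 2:z, 3:u, 4:w, 5:z, 6:w
edges: (1,2,e); (2,5,e)
branch 1 (rule r1):
nodes: 0:z, 1:u, 4:w, 5:z, 6:w
edges: (0,1,e)
branch 2 (rule r2):
nodes: 0:z, 1:u, 3:u, 4:w, 5:z
edges: (none)


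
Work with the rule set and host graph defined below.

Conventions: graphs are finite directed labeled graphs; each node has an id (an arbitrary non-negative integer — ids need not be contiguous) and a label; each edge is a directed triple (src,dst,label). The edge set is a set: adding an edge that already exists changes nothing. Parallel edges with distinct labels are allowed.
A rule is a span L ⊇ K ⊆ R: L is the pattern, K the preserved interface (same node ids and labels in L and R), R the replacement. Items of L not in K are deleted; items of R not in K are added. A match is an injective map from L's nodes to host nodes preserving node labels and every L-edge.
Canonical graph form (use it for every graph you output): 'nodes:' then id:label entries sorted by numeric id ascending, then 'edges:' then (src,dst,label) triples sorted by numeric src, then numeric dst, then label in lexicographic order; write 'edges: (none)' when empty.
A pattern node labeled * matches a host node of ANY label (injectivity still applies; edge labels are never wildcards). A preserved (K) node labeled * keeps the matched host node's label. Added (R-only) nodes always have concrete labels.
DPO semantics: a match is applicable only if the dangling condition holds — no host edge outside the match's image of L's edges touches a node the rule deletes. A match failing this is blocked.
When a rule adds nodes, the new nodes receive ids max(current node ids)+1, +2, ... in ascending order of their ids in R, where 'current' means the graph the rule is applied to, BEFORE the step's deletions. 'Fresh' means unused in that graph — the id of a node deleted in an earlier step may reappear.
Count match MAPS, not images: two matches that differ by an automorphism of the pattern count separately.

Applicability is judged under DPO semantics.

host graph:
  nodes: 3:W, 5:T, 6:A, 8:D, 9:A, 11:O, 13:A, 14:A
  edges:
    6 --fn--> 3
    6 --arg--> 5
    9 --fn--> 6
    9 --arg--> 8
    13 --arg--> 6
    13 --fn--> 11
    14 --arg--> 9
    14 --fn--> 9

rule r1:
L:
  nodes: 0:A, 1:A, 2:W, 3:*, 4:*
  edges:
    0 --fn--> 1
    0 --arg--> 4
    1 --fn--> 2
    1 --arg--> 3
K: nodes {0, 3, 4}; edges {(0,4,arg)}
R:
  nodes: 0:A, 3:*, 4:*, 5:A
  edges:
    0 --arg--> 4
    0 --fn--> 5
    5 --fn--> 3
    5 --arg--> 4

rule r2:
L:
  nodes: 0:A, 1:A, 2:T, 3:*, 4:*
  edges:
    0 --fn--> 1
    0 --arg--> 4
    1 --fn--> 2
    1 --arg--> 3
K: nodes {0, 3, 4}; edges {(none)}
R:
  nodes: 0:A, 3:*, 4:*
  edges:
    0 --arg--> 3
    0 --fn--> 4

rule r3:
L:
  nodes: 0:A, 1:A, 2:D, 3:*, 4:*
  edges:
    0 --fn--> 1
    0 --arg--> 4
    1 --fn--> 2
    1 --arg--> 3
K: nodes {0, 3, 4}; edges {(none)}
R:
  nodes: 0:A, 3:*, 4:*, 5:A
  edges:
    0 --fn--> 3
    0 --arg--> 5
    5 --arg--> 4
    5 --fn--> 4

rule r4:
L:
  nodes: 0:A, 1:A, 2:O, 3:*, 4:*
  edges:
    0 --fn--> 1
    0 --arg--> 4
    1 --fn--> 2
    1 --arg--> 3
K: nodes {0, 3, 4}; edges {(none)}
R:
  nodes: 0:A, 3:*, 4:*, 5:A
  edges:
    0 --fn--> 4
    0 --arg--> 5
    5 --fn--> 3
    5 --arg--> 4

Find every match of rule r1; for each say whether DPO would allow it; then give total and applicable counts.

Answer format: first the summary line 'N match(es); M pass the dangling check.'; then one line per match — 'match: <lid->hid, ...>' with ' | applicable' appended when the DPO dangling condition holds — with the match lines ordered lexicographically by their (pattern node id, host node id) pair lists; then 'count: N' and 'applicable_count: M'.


1 match(es); 0 pass the dangling check.
match: 0->9, 1->6, 2->3, 3->5, 4->8
count: 1
applicable_count: 0


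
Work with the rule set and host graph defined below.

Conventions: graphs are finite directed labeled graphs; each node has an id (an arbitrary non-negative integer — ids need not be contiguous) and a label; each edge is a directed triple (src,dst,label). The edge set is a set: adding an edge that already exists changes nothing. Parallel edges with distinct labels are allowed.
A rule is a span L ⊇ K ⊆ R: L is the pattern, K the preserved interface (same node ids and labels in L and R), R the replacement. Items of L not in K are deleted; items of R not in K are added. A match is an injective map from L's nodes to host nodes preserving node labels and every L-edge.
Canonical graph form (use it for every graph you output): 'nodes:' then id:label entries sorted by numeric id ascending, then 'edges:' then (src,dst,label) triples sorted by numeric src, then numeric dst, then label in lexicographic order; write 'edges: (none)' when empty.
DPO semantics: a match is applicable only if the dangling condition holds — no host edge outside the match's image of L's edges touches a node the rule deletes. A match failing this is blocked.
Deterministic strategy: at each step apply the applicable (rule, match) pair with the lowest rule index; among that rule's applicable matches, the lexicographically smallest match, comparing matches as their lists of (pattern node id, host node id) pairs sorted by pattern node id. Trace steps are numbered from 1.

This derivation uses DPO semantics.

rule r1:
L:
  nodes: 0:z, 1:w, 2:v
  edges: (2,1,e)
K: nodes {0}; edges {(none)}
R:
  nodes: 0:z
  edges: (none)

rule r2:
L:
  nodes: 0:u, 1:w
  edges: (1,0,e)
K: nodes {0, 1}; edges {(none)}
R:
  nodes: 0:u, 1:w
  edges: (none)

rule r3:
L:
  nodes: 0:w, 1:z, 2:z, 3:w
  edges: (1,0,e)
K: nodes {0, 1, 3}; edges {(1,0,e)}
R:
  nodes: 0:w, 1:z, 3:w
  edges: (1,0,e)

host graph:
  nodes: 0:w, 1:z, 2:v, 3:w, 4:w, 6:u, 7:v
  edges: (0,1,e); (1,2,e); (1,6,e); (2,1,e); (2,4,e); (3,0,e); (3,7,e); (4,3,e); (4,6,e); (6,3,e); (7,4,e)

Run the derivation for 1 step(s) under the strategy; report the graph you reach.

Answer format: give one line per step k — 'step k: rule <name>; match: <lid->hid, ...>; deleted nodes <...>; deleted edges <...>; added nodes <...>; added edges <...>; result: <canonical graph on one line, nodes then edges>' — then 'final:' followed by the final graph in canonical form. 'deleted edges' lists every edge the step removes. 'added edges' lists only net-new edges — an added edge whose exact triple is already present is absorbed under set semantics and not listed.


step 1: rule r2; match: 0->6, 1->4; deleted nodes (none); deleted edges (4,6,e); added nodes (none); added edges (none); result: nodes: 0:w, 1:z, 2:v, 3:w, 4:w, 6:u, 7:v edges: (0,1,e); (1,2,e); (1,6,e); (2,1,e); (2,4,e); (3,0,e); (3,7,e); (4,3,e); (6,3,e); (7,4,e)
final:
nodes: 0:w, 1:z, 2:v, 3:w, 4:w, 6:u, 7:v
edges: (0,1,e); (1,2,e); (1,6,e); (2,1,e); (2,4,e); (3,0,e); (3,7,e); (4,3,e); (6,3,e); (7,4,e)


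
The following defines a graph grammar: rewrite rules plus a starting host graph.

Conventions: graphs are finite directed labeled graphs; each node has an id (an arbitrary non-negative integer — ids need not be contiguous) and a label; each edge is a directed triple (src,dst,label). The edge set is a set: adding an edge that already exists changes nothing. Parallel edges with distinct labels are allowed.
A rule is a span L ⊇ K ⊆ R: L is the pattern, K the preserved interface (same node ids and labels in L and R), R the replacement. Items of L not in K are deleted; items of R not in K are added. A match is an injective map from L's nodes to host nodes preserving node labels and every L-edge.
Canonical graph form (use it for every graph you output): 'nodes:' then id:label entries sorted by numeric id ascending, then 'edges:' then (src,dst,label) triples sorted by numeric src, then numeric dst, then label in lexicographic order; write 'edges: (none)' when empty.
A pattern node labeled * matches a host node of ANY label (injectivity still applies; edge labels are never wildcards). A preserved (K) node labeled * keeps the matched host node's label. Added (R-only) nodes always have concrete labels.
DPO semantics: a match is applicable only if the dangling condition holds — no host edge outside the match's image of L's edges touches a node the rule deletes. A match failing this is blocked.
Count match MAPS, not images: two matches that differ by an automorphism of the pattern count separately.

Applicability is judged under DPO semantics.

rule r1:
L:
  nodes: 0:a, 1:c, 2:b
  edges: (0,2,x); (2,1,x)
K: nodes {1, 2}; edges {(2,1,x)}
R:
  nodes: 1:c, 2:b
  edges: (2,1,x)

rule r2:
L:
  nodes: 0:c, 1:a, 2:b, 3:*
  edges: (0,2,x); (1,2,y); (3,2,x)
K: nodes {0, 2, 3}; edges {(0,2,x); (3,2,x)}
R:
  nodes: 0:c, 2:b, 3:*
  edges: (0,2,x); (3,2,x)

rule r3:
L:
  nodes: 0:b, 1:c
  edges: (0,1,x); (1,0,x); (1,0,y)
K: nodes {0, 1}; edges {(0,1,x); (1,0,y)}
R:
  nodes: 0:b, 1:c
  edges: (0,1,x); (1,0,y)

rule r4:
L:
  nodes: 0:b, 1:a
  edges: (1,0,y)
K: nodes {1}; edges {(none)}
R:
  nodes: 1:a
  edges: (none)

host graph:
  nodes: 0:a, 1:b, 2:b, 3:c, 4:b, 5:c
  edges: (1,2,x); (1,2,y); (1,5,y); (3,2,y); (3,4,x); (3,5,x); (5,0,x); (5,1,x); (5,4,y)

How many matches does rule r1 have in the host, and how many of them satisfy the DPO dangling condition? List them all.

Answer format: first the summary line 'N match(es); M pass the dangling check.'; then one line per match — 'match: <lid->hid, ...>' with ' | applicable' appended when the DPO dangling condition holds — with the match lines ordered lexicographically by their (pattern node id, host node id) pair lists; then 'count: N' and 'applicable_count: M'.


0 match(es); 0 pass the dangling check.
count: 0
applicable_count: 0


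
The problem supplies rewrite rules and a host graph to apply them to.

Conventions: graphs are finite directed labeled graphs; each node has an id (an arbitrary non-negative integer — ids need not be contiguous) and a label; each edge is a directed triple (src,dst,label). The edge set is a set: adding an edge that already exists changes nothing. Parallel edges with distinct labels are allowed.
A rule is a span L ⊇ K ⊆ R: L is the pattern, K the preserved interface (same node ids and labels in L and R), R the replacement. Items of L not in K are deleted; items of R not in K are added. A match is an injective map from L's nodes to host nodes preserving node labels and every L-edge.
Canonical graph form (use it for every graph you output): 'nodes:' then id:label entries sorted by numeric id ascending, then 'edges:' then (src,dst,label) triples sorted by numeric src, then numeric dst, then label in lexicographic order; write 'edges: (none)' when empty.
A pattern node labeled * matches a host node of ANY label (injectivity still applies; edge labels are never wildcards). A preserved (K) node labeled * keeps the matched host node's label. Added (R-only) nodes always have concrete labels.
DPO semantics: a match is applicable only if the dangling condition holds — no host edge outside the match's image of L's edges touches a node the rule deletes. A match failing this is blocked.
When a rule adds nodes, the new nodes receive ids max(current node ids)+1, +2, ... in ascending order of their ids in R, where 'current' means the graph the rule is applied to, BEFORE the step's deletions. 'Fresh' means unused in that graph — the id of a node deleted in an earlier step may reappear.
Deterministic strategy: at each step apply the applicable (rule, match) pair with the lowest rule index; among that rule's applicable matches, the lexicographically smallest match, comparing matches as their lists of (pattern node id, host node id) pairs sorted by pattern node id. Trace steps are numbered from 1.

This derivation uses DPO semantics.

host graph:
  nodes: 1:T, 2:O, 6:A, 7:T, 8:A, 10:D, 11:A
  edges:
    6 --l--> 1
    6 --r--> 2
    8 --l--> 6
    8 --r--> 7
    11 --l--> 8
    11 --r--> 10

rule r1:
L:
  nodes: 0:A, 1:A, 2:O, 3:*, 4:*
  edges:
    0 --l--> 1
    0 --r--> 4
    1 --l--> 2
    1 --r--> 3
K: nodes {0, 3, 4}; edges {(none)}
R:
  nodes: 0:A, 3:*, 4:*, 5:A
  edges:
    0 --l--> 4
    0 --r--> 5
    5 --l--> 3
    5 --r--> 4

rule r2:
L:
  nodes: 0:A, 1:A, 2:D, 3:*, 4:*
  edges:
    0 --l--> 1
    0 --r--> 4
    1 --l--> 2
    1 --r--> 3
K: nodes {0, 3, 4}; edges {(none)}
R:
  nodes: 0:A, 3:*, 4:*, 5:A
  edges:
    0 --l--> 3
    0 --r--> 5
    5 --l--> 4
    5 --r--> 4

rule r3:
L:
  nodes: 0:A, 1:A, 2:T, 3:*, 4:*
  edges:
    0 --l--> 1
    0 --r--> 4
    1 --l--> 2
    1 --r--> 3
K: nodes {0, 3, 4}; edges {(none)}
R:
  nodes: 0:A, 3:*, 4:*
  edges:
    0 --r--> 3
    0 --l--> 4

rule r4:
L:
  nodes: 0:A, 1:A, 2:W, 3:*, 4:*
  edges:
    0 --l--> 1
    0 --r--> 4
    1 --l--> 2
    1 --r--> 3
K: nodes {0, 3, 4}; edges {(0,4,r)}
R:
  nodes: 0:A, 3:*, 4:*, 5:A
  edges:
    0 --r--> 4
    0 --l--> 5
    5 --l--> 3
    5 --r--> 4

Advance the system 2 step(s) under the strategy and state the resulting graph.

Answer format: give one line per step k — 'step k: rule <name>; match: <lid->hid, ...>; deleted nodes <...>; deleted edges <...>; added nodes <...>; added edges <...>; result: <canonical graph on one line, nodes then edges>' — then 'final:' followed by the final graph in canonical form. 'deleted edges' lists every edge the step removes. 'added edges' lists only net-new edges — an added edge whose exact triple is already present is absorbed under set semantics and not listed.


step 1: rule r3; match: 0->8, 1->6, 2->1, 3->2, 4->7; deleted nodes 1, 6; deleted edges (6,1,l); (6,2,r); (8,6,l); (8,7,r); added nodes (none); added edges (8,2,r); (8,7,l); result: nodes: 2:O, 7:T, 8:A, 10:D, 11:A edges: (8,2,r); (8,7,l); (11,8,l); (11,10,r)
step 2: rule r3; match: 0->11, 1->8, 2->7, 3->2, 4->10; deleted nodes 7, 8; deleted edges (8,2,r); (8,7,l); (11,8,l); (11,10,r); added nodes (none); added edges (11,2,r); (11,10,l); result: nodes: 2:O, 10:D, 11:A edges: (11,2,r); (11,10,l)
final:
nodes: 2:O, 10:D, 11:A
edges: (11,2,r); (11,10,l)


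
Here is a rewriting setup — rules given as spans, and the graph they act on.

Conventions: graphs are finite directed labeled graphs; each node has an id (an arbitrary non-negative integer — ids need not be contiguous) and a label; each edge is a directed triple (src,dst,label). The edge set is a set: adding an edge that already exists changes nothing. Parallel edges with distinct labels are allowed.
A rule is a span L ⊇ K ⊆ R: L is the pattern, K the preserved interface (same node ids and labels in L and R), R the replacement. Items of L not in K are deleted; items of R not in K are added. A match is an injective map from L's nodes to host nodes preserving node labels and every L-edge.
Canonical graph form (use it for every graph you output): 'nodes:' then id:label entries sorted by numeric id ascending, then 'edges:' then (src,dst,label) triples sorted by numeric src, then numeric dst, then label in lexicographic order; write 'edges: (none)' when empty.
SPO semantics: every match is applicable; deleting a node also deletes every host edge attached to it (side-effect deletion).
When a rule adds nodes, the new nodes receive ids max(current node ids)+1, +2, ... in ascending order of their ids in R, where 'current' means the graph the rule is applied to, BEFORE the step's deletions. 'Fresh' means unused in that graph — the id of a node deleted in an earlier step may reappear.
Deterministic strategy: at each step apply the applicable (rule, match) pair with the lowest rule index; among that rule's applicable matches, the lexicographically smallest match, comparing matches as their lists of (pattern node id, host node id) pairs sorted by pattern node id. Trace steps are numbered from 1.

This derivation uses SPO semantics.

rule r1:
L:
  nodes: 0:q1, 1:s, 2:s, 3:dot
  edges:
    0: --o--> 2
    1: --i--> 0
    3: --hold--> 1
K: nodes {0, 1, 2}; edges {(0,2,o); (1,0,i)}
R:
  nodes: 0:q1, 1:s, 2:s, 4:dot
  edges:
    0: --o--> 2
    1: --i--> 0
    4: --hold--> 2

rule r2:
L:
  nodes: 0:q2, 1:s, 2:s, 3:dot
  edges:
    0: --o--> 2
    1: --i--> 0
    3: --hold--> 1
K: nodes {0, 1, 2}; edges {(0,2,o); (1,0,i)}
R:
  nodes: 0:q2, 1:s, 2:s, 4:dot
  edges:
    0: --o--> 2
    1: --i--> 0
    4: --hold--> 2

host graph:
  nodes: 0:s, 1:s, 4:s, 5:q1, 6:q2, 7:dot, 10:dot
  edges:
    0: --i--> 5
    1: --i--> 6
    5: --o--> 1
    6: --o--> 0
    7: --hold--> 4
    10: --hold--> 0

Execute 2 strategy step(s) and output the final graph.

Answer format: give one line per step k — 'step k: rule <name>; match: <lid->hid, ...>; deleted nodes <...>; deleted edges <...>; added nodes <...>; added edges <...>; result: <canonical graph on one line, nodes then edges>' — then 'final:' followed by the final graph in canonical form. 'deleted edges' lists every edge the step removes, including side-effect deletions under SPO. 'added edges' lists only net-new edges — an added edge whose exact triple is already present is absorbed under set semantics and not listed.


step 1: rule r1; match: 0->5, 1->0, 2->1, 3->10; deleted nodes 10; deleted edges (10,0,hold); added nodes 11; added edges (11,1,hold); result: nodes: 0:s, 1:s, 4:s, 5:q1, 6:q2, 7:dot, 11:dot edges: (0,5,i); (1,6,i); (5,1,o); (6,0,o); (7,4,hold); (11,1,hold)
step 2: rule r2; match: 0->6, 1->1, 2->0, 3->11; deleted nodes 11; deleted edges (11,1,hold); added nodes 12; added edges (12,0,hold); result: nodes: 0:s, 1:s, 4:s, 5:q1, 6:q2, 7:dot, 12:dot edges: (0,5,i); (1,6,i); (5,1,o); (6,0,o); (7,4,hold); (12,0,hold)
final:
nodes: 0:s, 1:s, 4:s, 5:q1, 6:q2, 7:dot, 12:dot
edges: (0,5,i); (1,6,i); (5,1,o); (6,0,o); (7,4,hold); (12,0,hold)


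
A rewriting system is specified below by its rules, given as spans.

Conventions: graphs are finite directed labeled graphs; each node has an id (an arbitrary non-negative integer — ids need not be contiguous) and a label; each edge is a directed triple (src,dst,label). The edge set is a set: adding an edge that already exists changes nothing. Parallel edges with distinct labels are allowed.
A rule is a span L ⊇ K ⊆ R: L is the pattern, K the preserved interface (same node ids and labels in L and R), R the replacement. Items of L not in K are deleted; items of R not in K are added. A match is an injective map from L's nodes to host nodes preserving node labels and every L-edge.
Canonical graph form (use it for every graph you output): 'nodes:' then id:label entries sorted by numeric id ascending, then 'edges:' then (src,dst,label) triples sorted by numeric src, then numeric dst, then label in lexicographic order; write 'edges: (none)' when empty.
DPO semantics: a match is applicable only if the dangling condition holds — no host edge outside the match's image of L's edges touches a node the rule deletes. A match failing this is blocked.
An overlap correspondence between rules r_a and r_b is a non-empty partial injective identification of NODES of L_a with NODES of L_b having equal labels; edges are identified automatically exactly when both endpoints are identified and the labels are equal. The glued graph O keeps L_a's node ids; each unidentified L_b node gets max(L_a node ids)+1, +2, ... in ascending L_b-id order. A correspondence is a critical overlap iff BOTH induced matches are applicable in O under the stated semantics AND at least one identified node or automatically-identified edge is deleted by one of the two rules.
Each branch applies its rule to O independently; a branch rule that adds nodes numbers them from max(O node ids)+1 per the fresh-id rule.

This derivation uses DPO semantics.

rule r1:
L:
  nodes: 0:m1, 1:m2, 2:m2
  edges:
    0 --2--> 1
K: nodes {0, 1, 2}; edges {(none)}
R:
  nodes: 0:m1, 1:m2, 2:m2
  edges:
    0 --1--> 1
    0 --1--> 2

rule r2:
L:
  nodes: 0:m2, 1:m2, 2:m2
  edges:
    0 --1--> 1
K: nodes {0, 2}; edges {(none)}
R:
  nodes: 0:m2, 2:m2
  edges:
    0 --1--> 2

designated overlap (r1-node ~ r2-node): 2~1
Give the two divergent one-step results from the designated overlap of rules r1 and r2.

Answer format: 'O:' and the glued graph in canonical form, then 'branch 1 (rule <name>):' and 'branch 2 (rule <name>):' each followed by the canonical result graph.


O:
nodes: 0:m1, 1:m2, 2:m2, 3:m2, 4:m2
edges: (0,1,2); (3,2,1)
branch 1 (rule r1):
nodes: 0:m1, 1:m2, 2:m2, 3:m2, 4:m2
edges: (0,1,1); (0,2,1); (3,2,1)
branch 2 (rule r2):
nodes: 0:m1, 1:m2, 3:m2, 4:m2
edges: (0,1,2); (3,4,1)


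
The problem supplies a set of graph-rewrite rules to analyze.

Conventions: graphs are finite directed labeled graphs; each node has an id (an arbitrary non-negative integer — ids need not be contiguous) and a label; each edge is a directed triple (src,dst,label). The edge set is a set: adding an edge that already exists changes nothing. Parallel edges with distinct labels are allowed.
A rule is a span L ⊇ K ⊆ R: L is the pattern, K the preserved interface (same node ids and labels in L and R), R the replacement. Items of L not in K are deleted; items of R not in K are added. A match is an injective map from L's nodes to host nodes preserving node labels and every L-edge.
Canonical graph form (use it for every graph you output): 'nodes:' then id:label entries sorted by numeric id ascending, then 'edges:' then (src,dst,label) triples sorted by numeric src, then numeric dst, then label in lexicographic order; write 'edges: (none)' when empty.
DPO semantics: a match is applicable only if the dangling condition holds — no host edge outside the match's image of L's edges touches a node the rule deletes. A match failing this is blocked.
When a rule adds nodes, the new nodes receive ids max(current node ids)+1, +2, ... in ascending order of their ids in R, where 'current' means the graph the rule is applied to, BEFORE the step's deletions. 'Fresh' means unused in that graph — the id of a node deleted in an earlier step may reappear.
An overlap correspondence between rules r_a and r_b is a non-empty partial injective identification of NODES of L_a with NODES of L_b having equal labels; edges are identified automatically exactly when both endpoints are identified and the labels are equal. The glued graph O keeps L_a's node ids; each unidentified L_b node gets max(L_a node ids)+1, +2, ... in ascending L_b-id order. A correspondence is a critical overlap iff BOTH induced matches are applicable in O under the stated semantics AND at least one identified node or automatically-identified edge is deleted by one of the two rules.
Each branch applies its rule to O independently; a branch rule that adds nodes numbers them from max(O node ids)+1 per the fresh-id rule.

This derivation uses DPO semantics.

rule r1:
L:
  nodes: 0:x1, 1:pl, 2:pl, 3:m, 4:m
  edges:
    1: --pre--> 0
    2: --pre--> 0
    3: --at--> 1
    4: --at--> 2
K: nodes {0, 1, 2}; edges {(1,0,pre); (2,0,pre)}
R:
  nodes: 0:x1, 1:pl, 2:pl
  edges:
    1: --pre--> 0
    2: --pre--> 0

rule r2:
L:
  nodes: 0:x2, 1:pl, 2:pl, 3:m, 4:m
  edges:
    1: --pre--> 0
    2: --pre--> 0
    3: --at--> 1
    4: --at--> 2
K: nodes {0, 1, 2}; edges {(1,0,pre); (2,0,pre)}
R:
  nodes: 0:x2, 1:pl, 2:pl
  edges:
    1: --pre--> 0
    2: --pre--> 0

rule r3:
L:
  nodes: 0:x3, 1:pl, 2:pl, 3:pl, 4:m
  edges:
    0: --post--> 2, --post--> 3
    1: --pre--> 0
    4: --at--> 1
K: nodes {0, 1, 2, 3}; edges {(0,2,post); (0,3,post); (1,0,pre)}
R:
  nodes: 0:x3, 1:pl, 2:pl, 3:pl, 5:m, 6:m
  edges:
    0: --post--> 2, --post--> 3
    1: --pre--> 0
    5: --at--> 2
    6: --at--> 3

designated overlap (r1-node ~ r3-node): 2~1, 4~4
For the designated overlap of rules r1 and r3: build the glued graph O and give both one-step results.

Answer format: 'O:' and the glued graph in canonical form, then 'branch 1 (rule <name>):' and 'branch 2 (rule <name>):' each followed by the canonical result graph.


O:
nodes: 0:x1, 1:pl, 2:pl, 3:m, 4:m, 5:x3, 6:pl, 7:pl
edges: (1,0,pre); (2,0,pre); (2,5,pre); (3,1,at); (4,2,at); (5,6,post); (5,7,post)
branch 1 (rule r1):
nodes: 0:x1, 1:pl, 2:pl, 5:x3, 6:pl, 7:pl
edges: (1,0,pre); (2,0,pre); (2,5,pre); (5,6,post); (5,7,post)
branch 2 (rule r3):
nodes: 0:x1, 1:pl, 2:pl, 3:m, 5:x3, 6:pl, 7:pl, 8:m, 9:m
edges: (1,0,pre); (2,0,pre); (2,5,pre); (3,1,at); (5,6,post); (5,7,post); (8,6,at); (9,7,at)


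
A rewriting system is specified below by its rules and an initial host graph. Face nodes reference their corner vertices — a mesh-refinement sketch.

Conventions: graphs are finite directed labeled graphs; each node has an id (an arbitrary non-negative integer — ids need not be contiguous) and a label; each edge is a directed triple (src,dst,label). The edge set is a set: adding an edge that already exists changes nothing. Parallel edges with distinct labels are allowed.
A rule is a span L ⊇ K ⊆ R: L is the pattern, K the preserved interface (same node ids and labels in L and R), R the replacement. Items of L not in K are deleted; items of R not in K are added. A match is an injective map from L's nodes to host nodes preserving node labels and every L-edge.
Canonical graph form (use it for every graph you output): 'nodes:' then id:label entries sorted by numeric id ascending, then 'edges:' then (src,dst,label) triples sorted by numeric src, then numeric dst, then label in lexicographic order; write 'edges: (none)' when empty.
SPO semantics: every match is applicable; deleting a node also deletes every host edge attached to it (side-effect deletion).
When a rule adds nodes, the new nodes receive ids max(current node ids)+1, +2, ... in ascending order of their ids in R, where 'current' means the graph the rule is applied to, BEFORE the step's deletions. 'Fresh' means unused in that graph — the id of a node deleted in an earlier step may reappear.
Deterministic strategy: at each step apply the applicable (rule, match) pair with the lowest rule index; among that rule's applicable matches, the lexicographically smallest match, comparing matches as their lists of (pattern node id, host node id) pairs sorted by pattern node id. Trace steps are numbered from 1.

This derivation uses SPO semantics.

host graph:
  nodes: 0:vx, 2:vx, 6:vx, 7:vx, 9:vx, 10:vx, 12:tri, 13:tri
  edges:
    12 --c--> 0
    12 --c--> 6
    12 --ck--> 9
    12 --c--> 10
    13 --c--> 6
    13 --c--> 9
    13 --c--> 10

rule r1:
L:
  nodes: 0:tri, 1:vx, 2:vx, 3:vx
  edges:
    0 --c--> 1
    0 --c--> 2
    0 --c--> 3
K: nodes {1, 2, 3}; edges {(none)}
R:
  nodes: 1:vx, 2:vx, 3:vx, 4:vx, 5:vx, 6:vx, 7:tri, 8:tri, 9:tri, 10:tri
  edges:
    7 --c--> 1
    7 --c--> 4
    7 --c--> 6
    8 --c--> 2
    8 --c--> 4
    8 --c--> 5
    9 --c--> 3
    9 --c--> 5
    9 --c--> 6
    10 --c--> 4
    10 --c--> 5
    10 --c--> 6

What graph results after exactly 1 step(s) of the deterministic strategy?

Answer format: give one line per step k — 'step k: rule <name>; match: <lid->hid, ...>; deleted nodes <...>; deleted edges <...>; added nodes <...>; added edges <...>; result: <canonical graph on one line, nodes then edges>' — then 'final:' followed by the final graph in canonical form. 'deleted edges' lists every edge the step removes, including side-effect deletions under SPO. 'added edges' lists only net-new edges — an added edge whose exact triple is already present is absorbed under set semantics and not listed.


step 1: rule r1; match: 0->12, 1->0, 2->6, 3->10; deleted nodes 12; deleted edges (12,0,c); (12,6,c); (12,9,ck); (12,10,c); added nodes 14, 15, 16, 17, 18, 19, 20; added edges (17,0,c); (17,14,c); (17,16,c); (18,6,c); (18,14,c); (18,15,c); (19,10,c); (19,15,c); (19,16,c); (20,14,c); (20,15,c); (20,16,c); result: nodes: 0:vx, 2:vx, 6:vx, 7:vx, 9:vx, 10:vx, 13:tri, 14:vx, 15:vx, 16:vx, 17:tri, 18:tri, 19:tri, 20:tri edges: (13,6,c); (13,9,c); (13,10,c); (17,0,c); (17,14,c); (17,16,c); (18,6,c); (18,14,c); (18,15,c); (19,10,c); (19,15,c); (19,16,c); (20,14,c); (20,15,c); (20,16,c)
final:
nodes: 0:vx, 2:vx, 6:vx, 7:vx, 9:vx, 10:vx, 13:tri, 14:vx, 15:vx, 16:vx, 17:tri, 18:tri, 19:tri, 20:tri
edges: (13,6,c); (13,9,c); (13,10,c); (17,0,c); (17,14,c); (17,16,c); (18,6,c); (18,14,c); (18,15,c); (19,10,c); (19,15,c); (19,16,c); (20,14,c); (20,15,c); (20,16,c)


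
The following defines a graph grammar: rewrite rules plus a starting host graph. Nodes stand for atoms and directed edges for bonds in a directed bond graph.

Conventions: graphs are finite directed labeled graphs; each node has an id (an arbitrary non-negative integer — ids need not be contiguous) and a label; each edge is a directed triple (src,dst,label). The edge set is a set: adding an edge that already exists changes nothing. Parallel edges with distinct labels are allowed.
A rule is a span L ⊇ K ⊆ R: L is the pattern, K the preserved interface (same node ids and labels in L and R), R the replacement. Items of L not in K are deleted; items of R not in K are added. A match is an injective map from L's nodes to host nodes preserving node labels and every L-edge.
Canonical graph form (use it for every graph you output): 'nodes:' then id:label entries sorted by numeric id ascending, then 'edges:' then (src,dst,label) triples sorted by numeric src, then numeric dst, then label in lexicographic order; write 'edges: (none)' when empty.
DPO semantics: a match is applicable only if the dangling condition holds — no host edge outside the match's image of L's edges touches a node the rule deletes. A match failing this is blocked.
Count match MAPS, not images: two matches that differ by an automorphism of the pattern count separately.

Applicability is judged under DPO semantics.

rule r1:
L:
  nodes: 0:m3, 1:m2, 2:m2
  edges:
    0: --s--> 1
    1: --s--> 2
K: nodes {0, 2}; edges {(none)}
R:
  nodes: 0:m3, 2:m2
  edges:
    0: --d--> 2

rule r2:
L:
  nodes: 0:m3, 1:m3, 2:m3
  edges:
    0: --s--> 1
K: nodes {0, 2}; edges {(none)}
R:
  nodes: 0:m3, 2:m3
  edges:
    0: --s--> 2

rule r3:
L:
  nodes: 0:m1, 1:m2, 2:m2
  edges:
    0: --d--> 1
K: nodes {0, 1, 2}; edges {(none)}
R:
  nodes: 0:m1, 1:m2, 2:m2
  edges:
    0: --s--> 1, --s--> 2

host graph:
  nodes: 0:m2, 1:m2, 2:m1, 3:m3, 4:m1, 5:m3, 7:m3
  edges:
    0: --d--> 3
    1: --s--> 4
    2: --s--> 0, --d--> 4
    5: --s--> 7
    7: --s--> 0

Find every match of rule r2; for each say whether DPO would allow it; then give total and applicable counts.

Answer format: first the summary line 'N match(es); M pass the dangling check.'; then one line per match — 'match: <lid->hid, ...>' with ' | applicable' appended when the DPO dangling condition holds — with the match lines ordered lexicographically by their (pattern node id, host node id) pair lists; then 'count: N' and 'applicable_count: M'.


1 match(es); 0 pass the dangling check.
match: 0->5, 1->7, 2->3
count: 1
applicable_count: 0


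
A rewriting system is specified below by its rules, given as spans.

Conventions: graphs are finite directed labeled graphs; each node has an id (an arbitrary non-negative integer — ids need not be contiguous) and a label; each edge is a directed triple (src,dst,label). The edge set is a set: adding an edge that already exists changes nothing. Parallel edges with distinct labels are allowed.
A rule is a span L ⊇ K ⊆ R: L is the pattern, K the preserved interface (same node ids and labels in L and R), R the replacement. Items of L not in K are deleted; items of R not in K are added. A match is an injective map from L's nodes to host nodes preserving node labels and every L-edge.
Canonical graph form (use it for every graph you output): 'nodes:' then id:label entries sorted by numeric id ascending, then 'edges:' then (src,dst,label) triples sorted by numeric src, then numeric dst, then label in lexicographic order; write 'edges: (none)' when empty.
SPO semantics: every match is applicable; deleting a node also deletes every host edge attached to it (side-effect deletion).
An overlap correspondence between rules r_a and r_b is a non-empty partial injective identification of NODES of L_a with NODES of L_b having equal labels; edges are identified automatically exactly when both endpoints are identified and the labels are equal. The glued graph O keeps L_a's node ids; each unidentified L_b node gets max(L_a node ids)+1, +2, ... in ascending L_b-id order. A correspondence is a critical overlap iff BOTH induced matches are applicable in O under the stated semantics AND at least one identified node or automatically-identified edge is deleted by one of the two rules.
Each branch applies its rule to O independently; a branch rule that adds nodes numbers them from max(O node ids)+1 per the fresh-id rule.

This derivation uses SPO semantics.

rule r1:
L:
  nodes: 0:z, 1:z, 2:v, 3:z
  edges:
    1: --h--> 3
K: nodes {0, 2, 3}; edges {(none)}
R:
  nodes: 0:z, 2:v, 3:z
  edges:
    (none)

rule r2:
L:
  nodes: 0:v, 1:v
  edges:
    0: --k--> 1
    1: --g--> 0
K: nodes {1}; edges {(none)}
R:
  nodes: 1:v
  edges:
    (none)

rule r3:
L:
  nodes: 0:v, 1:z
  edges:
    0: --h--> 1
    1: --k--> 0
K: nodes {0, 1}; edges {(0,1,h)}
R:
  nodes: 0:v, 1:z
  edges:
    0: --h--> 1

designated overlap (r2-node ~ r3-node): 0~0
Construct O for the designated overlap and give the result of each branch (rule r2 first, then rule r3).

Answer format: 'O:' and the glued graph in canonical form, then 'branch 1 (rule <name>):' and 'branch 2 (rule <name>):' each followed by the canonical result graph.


O:
nodes: 0:v, 1:v, 2:z
edges: (0,1,k); (0,2,h); (1,0,g); (2,0,k)
branch 1 (rule r2):
nodes: 1:v, 2:z
edges: (none)
branch 2 (rule r3):
nodes: 0:v, 1:v, 2:z
edges: (0,1,k); (0,2,h); (1,0,g)


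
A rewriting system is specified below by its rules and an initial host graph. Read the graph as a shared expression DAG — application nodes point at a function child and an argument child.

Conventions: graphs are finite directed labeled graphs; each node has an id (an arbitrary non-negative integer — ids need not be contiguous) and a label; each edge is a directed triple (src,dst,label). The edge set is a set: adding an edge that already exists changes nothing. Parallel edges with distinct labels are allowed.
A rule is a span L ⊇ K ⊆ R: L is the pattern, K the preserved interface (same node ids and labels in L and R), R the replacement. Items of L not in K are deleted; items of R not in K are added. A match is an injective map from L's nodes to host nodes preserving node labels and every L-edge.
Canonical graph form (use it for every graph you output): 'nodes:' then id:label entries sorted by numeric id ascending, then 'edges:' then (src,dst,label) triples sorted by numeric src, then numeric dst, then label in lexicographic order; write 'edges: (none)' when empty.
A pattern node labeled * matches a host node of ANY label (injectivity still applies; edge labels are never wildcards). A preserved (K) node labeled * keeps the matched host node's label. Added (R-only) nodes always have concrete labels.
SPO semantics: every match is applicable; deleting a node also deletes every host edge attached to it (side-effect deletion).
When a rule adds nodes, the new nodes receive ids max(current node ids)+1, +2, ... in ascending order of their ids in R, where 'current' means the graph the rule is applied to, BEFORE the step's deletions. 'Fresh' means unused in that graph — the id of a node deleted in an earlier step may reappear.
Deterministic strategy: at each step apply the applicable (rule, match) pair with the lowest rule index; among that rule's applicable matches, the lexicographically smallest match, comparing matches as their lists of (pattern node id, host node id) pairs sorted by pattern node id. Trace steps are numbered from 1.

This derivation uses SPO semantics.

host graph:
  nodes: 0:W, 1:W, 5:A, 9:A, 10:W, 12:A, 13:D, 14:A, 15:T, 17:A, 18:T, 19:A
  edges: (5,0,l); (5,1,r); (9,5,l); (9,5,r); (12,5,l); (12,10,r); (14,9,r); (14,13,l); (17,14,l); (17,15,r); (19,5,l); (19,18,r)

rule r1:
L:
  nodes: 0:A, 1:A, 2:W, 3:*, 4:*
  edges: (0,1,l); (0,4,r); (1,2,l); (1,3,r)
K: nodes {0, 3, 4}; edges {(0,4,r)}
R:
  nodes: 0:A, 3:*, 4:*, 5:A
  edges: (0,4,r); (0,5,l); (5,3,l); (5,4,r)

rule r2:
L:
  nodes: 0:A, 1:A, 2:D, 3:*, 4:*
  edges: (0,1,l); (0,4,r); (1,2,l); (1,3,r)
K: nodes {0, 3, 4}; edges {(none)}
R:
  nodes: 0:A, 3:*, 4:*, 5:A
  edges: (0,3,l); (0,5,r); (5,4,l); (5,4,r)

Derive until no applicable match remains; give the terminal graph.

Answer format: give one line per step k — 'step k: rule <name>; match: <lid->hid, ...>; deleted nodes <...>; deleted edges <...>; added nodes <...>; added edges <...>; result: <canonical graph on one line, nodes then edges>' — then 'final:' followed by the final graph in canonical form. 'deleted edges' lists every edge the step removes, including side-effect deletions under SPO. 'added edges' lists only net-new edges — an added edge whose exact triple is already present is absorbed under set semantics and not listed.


step 1: rule r1; match: 0->12, 1->5, 2->0, 3->1, 4->10; deleted nodes 0, 5; deleted edges (5,0,l); (5,1,r); (9,5,l); (9,5,r); (12,5,l); (19,5,l); added nodes 20; added edges (12,20,l); (20,1,l); (20,10,r); result: nodes: 1:W, 9:A, 10:W, 12:A, 13:D, 14:A, 15:T, 17:A, 18:T, 19:A, 20:A edges: (12,10,r); (12,20,l); (14,9,r); (14,13,l); (17,14,l); (17,15,r); (19,18,r); (20,1,l); (20,10,r)
step 2: rule r2; match: 0->17, 1->14, 2->13, 3->9, 4->15; deleted nodes 13, 14; deleted edges (14,9,r); (14,13,l); (17,14,l); (17,15,r); added nodes 21; added edges (17,9,l); (17,21,r); (21,15,l); (21,15,r); result: nodes: 1:W, 9:A, 10:W, 12:A, 15:T, 17:A, 18:T, 19:A, 20:A, 21:A edges: (12,10,r); (12,20,l); (17,9,l); (17,21,r); (19,18,r); (20,1,l); (20,10,r); (21,15,l); (21,15,r)
final:
nodes: 1:W, 9:A, 10:W, 12:A, 15:T, 17:A, 18:T, 19:A, 20:A, 21:A
edges: (12,10,r); (12,20,l); (17,9,l); (17,21,r); (19,18,r); (20,1,l); (20,10,r); (21,15,l); (21,15,r)
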